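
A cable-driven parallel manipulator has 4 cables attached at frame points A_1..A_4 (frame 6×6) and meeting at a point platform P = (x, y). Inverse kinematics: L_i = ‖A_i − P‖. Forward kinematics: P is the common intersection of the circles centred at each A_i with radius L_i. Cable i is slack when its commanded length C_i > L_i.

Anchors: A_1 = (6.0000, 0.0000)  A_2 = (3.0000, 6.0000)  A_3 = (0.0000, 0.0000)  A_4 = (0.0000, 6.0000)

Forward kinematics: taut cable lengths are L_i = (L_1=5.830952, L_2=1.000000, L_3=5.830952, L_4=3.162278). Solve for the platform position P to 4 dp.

(3.0000, 5.0000)

expand ‖A_i−P‖²=L_i² and subtract eq 1 (k_i ≔ ‖A_i‖²−L_i²)
k_1 = 36.0000+0.0000−34.0000 = 2.0000
eq1−eq2 → [6.0000  -12.0000]·P = -42.0000
eq1−eq3 → [12.0000  0.0000]·P = 36.0000
eq1−eq4 → [12.0000  -12.0000]·P = -24.0000
2×2 solve → P = (3.0000, 5.0000)
check cable 4: ‖A_4−P‖² = 10.0000 ≈ L_4² = 10.0000 ✓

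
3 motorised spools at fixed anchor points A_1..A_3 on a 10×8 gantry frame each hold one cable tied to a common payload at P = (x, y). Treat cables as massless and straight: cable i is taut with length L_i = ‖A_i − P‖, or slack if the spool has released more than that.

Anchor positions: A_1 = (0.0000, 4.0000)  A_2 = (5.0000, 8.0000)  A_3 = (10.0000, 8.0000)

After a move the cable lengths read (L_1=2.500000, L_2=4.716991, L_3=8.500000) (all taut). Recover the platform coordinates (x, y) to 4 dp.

(2.5000, 4.0000)

each cable: (A_i−P)·(A_i−P) = L_i²; let k_i = ‖A_i‖²−L_i²
k_1 = 0.0000+16.0000−6.2500 = 9.7500
row 1: -10.0000x − 8.0000y = -57.0000  (k_2=66.7500)
row 2: -20.0000x − 8.0000y = -82.0000  (k_3=91.7500)
Cramer on rows 1–2 → x = 2.5000, y = 4.0000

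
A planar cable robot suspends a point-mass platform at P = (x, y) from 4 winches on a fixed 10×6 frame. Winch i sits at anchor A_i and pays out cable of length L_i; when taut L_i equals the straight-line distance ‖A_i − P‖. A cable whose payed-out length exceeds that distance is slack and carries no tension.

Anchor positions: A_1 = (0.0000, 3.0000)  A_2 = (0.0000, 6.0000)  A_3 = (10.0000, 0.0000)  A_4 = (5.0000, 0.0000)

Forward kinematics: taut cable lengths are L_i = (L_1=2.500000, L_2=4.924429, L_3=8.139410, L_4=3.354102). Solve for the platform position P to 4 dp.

each cable: (A_i−P)·(A_i−P) = L_i²; let k_i = ‖A_i‖²−L_i²
k_1 = 0.0000+9.0000−6.2500 = 2.7500
row 1: 0.0000x − 6.0000y = -9.0000  (k_2=11.7500)
row 2: -20.0000x + 6.0000y = -31.0000  (k_3=33.7500)
row 3: -10.0000x + 6.0000y = -11.0000  (k_4=13.7500)
Cramer on rows 1–2 → x = 2.0000, y = 1.5000
check cable 4: ‖A_4−P‖² = 11.2500 ≈ L_4² = 11.2500 ✓

(2.0000, 1.5000)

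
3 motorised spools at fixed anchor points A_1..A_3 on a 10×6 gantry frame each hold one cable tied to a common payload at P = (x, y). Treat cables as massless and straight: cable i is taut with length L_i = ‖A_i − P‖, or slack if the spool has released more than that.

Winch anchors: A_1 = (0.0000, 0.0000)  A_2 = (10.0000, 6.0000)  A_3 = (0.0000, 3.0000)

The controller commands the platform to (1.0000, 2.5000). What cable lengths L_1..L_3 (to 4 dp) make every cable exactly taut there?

L_1 = √((0.0000−1.0000)² + (0.0000−2.5000)²) = 2.6926
L_2 = √((10.0000−1.0000)² + (6.0000−2.5000)²) = 9.6566
L_3 = √((0.0000−1.0000)² + (3.0000−2.5000)²) = 1.1180

(2.6926, 9.6566, 1.1180)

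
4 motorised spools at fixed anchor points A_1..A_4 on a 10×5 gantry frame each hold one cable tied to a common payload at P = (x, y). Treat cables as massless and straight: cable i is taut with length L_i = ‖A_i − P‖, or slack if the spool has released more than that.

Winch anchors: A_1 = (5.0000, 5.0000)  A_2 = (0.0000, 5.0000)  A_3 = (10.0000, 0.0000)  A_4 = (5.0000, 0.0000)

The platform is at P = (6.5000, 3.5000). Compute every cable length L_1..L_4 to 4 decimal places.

L_1: Δ = A_1−P = (-1.5000, 1.5000) → ‖Δ‖ = √4.5000 = 2.1213
L_2: Δ = A_2−P = (-6.5000, 1.5000) → ‖Δ‖ = √44.5000 = 6.6708
L_3: Δ = A_3−P = (3.5000, -3.5000) → ‖Δ‖ = √24.5000 = 4.9497
L_4: Δ = A_4−P = (-1.5000, -3.5000) → ‖Δ‖ = √14.5000 = 3.8079

(2.1213, 6.6708, 4.9497, 3.8079)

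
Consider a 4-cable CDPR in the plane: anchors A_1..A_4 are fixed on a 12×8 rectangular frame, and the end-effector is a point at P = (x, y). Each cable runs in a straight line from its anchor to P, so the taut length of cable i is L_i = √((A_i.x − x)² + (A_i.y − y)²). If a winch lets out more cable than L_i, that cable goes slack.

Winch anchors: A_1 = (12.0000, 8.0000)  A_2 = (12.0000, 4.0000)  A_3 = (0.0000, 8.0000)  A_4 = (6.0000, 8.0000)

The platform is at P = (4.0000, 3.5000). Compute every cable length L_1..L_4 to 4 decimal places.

L_1 = √((12.0000−4.0000)² + (8.0000−3.5000)²) = 9.1788
L_2 = √((12.0000−4.0000)² + (4.0000−3.5000)²) = 8.0156
L_3 = √((0.0000−4.0000)² + (8.0000−3.5000)²) = 6.0208
L_4 = √((6.0000−4.0000)² + (8.0000−3.5000)²) = 4.9244

(9.1788, 8.0156, 6.0208, 4.9244)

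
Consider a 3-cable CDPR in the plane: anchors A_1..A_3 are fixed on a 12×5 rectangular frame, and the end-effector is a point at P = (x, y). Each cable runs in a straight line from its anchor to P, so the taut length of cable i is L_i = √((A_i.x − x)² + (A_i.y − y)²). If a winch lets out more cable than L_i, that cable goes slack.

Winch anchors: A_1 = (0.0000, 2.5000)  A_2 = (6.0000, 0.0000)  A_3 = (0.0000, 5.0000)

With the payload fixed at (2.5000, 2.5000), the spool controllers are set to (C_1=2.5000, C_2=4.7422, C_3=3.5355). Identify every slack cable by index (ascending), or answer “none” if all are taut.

cable 1: L_1 = ‖A_1−P‖ = 2.5000;  C_1 = 2.5000 → taut
cable 2: L_2 = ‖A_2−P‖ = 4.3012;  C_2 = 4.7422 → slack
cable 3: L_3 = ‖A_3−P‖ = 3.5355;  C_3 = 3.5355 → taut

2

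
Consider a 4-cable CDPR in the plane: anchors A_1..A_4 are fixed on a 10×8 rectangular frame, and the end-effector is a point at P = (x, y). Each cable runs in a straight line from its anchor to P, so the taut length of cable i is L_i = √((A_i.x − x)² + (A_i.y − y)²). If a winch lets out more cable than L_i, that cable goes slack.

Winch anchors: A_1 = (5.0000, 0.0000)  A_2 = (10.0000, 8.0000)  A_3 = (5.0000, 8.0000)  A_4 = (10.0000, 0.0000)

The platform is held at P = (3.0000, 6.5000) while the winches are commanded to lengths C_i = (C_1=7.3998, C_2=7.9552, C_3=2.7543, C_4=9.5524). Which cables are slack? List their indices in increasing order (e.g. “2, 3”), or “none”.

1, 2, 3

i=1: geometric 6.8007 vs commanded 7.3998 ⇒ slack
i=2: geometric 7.1589 vs commanded 7.9552 ⇒ slack
i=3: geometric 2.5000 vs commanded 2.7543 ⇒ slack
i=4: geometric 9.5525 vs commanded 9.5524 ⇒ taut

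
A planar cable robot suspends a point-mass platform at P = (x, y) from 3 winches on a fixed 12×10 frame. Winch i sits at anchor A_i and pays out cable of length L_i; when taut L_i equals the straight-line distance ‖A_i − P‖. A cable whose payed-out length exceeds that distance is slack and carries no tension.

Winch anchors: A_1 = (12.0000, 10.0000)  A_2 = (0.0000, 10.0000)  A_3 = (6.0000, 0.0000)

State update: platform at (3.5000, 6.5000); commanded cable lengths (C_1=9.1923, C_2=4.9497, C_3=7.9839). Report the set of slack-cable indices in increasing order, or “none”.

3

i=1: geometric 9.1924 vs commanded 9.1923 ⇒ taut
i=2: geometric 4.9497 vs commanded 4.9497 ⇒ taut
i=3: geometric 6.9642 vs commanded 7.9839 ⇒ slack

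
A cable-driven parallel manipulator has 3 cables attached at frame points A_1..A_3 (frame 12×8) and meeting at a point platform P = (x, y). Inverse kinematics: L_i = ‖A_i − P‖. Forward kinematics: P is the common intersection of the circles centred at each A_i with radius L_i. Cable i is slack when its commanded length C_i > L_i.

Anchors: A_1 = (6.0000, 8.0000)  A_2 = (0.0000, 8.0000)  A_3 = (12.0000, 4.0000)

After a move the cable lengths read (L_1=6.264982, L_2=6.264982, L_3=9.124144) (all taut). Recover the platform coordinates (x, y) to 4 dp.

(3.0000, 2.5000)

each cable: (A_i−P)·(A_i−P) = L_i²; let c_i = ‖A_i‖²−L_i²
c_1 = 36.0000+64.0000−39.2500 = 60.7500
row 1: 12.0000x + 0.0000y = 36.0000  (c_2=24.7500)
row 2: -12.0000x + 8.0000y = -16.0000  (c_3=76.7500)
Cramer on rows 1–2 → x = 3.0000, y = 2.5000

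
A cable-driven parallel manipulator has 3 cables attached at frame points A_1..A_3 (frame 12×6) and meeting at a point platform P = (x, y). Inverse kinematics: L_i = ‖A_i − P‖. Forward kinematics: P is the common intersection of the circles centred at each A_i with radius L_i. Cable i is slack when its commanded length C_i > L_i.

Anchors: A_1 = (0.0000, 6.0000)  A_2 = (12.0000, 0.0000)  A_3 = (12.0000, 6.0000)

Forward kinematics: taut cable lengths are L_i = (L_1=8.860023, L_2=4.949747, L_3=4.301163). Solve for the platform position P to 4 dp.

(8.5000, 3.5000)

each cable: (A_i−P)·(A_i−P) = L_i²; let q_i = ‖A_i‖²−L_i²
q_1 = 0.0000+36.0000−78.5000 = -42.5000
row 1: -24.0000x + 12.0000y = -162.0000  (q_2=119.5000)
row 2: -24.0000x + 0.0000y = -204.0000  (q_3=161.5000)
Cramer on rows 1–2 → x = 8.5000, y = 3.5000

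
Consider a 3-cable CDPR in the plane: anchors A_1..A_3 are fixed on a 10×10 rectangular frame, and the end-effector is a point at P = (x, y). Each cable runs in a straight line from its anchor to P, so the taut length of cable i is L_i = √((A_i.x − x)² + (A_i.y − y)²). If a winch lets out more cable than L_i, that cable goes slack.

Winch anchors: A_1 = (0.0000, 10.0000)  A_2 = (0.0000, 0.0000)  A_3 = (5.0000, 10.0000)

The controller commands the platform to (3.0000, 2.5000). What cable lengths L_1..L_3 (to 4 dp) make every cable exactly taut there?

(8.0777, 3.9051, 7.7621)

L_1 = √((0.0000−3.0000)² + (10.0000−2.5000)²) = 8.0777
L_2 = √((0.0000−3.0000)² + (0.0000−2.5000)²) = 3.9051
L_3 = √((5.0000−3.0000)² + (10.0000−2.5000)²) = 7.7621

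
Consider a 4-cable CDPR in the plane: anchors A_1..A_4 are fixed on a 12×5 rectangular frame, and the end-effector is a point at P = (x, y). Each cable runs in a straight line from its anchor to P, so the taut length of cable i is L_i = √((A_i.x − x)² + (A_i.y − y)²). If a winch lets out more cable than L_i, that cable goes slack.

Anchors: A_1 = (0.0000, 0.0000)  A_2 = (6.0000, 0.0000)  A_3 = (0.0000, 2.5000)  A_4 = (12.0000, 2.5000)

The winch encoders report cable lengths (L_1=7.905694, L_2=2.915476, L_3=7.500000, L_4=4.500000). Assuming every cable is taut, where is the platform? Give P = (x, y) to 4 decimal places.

each cable: (A_i−P)·(A_i−P) = L_i²; let q_i = ‖A_i‖²−L_i²
q_1 = 0.0000+0.0000−62.5000 = -62.5000
row 1: -12.0000x + 0.0000y = -90.0000  (q_2=27.5000)
row 2: 0.0000x − 5.0000y = -12.5000  (q_3=-50.0000)
row 3: -24.0000x − 5.0000y = -192.5000  (q_4=130.0000)
Cramer on rows 1–2 → x = 7.5000, y = 2.5000
check cable 4: ‖A_4−P‖² = 20.2500 ≈ L_4² = 20.2500 ✓

(7.5000, 2.5000)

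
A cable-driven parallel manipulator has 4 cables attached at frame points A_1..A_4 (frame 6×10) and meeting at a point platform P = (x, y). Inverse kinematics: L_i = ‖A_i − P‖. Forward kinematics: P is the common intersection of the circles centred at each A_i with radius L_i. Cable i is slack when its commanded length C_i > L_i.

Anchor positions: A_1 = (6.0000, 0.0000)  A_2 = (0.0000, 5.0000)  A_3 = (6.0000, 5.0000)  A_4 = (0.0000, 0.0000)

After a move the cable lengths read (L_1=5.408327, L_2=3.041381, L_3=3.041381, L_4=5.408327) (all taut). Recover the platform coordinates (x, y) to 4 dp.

(3.0000, 4.5000)

each cable: (A_i−P)·(A_i−P) = L_i²; let q_i = ‖A_i‖²−L_i²
q_1 = 36.0000+0.0000−29.2500 = 6.7500
row 1: 12.0000x − 10.0000y = -9.0000  (q_2=15.7500)
row 2: 0.0000x − 10.0000y = -45.0000  (q_3=51.7500)
row 3: 12.0000x + 0.0000y = 36.0000  (q_4=-29.2500)
Cramer on rows 1–2 → x = 3.0000, y = 4.5000
check cable 4: ‖A_4−P‖² = 29.2500 ≈ L_4² = 29.2500 ✓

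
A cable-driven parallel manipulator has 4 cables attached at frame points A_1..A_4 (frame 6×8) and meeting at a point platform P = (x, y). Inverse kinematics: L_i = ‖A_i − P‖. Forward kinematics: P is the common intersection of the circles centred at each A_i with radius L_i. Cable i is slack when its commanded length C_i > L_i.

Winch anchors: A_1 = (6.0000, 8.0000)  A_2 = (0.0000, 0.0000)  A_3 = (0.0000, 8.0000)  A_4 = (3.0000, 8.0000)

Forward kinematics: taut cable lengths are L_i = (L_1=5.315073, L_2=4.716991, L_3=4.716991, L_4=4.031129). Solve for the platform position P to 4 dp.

(2.5000, 4.0000)

each cable: (A_i−P)·(A_i−P) = L_i²; let c_i = ‖A_i‖²−L_i²
c_1 = 36.0000+64.0000−28.2500 = 71.7500
row 1: 12.0000x + 16.0000y = 94.0000  (c_2=-22.2500)
row 2: 12.0000x + 0.0000y = 30.0000  (c_3=41.7500)
row 3: 6.0000x + 0.0000y = 15.0000  (c_4=56.7500)
Cramer on rows 1–2 → x = 2.5000, y = 4.0000
check cable 4: ‖A_4−P‖² = 16.2500 ≈ L_4² = 16.2500 ✓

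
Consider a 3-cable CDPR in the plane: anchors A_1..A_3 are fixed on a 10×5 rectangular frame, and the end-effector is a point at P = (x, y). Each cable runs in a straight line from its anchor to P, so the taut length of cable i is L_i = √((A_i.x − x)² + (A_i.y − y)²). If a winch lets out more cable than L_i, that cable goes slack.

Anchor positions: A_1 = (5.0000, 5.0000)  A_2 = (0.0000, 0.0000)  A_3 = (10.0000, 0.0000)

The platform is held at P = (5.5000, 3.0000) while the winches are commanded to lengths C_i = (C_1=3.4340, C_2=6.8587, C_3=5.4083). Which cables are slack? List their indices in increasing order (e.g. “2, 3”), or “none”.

1, 2

cable 1: L_1 = ‖A_1−P‖ = 2.0616;  C_1 = 3.4340 → slack
cable 2: L_2 = ‖A_2−P‖ = 6.2650;  C_2 = 6.8587 → slack
cable 3: L_3 = ‖A_3−P‖ = 5.4083;  C_3 = 5.4083 → taut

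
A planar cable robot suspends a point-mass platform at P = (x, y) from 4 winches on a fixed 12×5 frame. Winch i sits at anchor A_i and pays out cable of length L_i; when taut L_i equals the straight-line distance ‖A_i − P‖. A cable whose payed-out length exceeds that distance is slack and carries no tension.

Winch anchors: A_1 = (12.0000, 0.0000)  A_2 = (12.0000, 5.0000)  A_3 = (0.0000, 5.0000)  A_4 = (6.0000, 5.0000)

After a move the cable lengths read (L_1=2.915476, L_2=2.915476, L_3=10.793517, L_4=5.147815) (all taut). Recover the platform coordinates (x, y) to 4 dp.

circle eqns → linear via eq_j − eq_1; set c_j = A_j·A_j − L_j²
c_1 = 144.0000+0.0000−8.5000 = 135.5000
0.0000·x − 10.0000·y = c_1−c_2 = -25.0000
24.0000·x − 10.0000·y = c_1−c_3 = 227.0000
12.0000·x − 10.0000·y = c_1−c_4 = 101.0000
solve first two rows → x=10.5000, y=2.5000
check cable 4: ‖A_4−P‖² = 26.5000 ≈ L_4² = 26.5000 ✓

(10.5000, 2.5000)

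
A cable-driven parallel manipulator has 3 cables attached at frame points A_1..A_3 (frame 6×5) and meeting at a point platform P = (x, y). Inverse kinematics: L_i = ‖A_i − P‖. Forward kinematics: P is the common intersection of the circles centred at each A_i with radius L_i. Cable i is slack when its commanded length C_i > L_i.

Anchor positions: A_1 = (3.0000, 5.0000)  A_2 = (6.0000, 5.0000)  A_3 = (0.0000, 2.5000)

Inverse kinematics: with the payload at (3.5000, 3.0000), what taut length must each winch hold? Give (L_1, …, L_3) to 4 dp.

(2.0616, 3.2016, 3.5355)

cable 1: Δx=-0.5000, Δy=2.0000; L_1 = √(Δx²+Δy²) = 2.0616
cable 2: Δx=2.5000, Δy=2.0000; L_2 = √(Δx²+Δy²) = 3.2016
cable 3: Δx=-3.5000, Δy=-0.5000; L_3 = √(Δx²+Δy²) = 3.5355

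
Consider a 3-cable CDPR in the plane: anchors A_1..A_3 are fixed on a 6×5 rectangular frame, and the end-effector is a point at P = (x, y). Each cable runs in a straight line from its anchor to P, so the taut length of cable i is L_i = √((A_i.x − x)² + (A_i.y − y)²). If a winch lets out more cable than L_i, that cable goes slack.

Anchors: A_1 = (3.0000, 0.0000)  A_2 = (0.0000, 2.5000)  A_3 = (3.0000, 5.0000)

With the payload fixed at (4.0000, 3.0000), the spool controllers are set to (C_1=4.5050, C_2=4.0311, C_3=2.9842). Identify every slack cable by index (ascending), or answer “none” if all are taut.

cable 1: √((-1.0000)²+(-3.0000)²)=3.1623, C_1=4.5050: slack
cable 2: √((-4.0000)²+(-0.5000)²)=4.0311, C_2=4.0311: taut
cable 3: √((-1.0000)²+(2.0000)²)=2.2361, C_3=2.9842: slack

1, 3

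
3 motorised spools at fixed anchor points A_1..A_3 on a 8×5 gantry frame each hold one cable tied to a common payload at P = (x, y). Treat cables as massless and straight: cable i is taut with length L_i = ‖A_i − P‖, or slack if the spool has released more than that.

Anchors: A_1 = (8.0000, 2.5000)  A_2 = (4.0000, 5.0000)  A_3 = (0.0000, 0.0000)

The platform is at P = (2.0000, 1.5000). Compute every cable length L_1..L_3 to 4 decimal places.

(6.0828, 4.0311, 2.5000)

L_1 = √((8.0000−2.0000)² + (2.5000−1.5000)²) = 6.0828
L_2 = √((4.0000−2.0000)² + (5.0000−1.5000)²) = 4.0311
L_3 = √((0.0000−2.0000)² + (0.0000−1.5000)²) = 2.5000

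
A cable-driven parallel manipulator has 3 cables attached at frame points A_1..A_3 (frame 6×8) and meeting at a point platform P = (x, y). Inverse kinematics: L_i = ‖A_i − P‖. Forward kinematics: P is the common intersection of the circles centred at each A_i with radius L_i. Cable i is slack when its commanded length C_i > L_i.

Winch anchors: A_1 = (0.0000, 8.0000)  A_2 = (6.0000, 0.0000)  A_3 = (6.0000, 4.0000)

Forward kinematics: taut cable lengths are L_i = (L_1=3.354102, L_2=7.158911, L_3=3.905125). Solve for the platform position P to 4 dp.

expand ‖A_i−P‖²=L_i² and subtract eq 1 (c_i ≔ ‖A_i‖²−L_i²)
c_1 = 0.0000+64.0000−11.2500 = 52.7500
eq1−eq2 → [-12.0000  16.0000]·P = 68.0000
eq1−eq3 → [-12.0000  8.0000]·P = 16.0000
2×2 solve → P = (3.0000, 6.5000)

(3.0000, 6.5000)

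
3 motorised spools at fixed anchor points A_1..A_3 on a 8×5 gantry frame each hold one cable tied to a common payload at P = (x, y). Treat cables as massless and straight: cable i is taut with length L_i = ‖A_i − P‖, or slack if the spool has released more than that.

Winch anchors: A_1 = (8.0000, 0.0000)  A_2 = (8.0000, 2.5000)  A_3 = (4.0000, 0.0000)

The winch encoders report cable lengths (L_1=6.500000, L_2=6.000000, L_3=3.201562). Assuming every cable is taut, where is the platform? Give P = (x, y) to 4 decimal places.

each cable: (A_i−P)·(A_i−P) = L_i²; let k_i = ‖A_i‖²−L_i²
k_1 = 64.0000+0.0000−42.2500 = 21.7500
row 1: 0.0000x − 5.0000y = -12.5000  (k_2=34.2500)
row 2: 8.0000x + 0.0000y = 16.0000  (k_3=5.7500)
Cramer on rows 1–2 → x = 2.0000, y = 2.5000

(2.0000, 2.5000)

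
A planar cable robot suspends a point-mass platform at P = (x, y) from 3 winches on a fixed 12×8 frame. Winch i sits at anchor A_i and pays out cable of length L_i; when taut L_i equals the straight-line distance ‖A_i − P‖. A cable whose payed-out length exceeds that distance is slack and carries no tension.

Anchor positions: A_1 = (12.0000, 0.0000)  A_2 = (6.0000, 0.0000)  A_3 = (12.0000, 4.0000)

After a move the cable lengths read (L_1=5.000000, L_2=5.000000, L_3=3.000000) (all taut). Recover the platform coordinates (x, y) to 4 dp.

each cable: (A_i−P)·(A_i−P) = L_i²; let k_i = ‖A_i‖²−L_i²
k_1 = 144.0000+0.0000−25.0000 = 119.0000
row 1: 12.0000x + 0.0000y = 108.0000  (k_2=11.0000)
row 2: 0.0000x − 8.0000y = -32.0000  (k_3=151.0000)
Cramer on rows 1–2 → x = 9.0000, y = 4.0000

(9.0000, 4.0000)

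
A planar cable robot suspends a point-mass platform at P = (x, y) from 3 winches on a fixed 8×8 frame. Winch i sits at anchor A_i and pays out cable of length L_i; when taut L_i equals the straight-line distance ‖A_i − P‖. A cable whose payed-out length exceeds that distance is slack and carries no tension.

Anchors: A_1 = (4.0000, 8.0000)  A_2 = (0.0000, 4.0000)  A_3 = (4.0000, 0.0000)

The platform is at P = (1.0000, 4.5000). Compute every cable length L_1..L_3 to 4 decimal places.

(4.6098, 1.1180, 5.4083)

cable 1: Δx=3.0000, Δy=3.5000; L_1 = √(Δx²+Δy²) = 4.6098
cable 2: Δx=-1.0000, Δy=-0.5000; L_2 = √(Δx²+Δy²) = 1.1180
cable 3: Δx=3.0000, Δy=-4.5000; L_3 = √(Δx²+Δy²) = 5.4083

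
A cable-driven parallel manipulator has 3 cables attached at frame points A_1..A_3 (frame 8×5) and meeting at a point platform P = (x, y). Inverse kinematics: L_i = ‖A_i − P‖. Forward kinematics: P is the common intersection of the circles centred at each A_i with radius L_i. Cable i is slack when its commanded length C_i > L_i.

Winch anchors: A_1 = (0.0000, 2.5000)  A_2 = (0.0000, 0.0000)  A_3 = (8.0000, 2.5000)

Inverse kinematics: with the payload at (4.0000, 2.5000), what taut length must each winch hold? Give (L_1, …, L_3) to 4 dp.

(4.0000, 4.7170, 4.0000)

cable 1: Δx=-4.0000, Δy=0.0000; L_1 = √(Δx²+Δy²) = 4.0000
cable 2: Δx=-4.0000, Δy=-2.5000; L_2 = √(Δx²+Δy²) = 4.7170
cable 3: Δx=4.0000, Δy=0.0000; L_3 = √(Δx²+Δy²) = 4.0000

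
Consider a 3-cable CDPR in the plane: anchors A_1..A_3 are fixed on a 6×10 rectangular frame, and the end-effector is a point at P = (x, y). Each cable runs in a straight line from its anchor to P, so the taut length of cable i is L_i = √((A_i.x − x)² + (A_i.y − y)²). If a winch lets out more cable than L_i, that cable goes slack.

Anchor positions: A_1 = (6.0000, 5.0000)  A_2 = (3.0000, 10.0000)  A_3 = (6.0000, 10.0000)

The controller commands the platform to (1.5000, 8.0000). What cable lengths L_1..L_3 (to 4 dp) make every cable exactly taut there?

(5.4083, 2.5000, 4.9244)

cable 1: Δx=4.5000, Δy=-3.0000; L_1 = √(Δx²+Δy²) = 5.4083
cable 2: Δx=1.5000, Δy=2.0000; L_2 = √(Δx²+Δy²) = 2.5000
cable 3: Δx=4.5000, Δy=2.0000; L_3 = √(Δx²+Δy²) = 4.9244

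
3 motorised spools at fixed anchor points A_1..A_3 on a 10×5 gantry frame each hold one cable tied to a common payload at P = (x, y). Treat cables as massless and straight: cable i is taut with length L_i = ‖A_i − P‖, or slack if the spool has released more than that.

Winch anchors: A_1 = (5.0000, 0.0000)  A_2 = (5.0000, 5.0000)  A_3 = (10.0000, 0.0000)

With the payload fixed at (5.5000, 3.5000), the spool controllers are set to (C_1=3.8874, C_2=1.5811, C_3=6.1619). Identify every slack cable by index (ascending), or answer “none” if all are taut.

cable 1: √((-0.5000)²+(-3.5000)²)=3.5355, C_1=3.8874: slack
cable 2: √((-0.5000)²+(1.5000)²)=1.5811, C_2=1.5811: taut
cable 3: √((4.5000)²+(-3.5000)²)=5.7009, C_3=6.1619: slack

1, 3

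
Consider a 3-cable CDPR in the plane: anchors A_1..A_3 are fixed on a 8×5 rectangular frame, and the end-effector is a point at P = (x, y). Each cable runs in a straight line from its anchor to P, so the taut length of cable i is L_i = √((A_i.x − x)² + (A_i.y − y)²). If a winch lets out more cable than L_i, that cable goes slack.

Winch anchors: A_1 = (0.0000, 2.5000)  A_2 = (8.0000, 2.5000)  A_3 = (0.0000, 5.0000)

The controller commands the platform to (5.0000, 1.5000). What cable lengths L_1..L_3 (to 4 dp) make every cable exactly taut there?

(5.0990, 3.1623, 6.1033)

cable 1: Δx=-5.0000, Δy=1.0000; L_1 = √(Δx²+Δy²) = 5.0990
cable 2: Δx=3.0000, Δy=1.0000; L_2 = √(Δx²+Δy²) = 3.1623
cable 3: Δx=-5.0000, Δy=3.5000; L_3 = √(Δx²+Δy²) = 6.1033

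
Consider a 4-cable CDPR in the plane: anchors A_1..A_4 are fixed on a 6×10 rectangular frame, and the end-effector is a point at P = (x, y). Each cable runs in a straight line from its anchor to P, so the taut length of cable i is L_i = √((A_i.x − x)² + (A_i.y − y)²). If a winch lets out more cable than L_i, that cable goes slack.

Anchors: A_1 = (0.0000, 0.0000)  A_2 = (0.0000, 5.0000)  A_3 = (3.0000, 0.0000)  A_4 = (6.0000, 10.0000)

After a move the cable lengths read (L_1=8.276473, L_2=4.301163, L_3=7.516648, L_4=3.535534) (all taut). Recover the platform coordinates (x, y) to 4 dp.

circle eqns → linear via eq_j − eq_1; set q_j = A_j·A_j − L_j²
q_1 = 0.0000+0.0000−68.5000 = -68.5000
0.0000·x − 10.0000·y = q_1−q_2 = -75.0000
-6.0000·x + 0.0000·y = q_1−q_3 = -21.0000
-12.0000·x − 20.0000·y = q_1−q_4 = -192.0000
solve first two rows → x=3.5000, y=7.5000
check cable 4: ‖A_4−P‖² = 12.5000 ≈ L_4² = 12.5000 ✓

(3.5000, 7.5000)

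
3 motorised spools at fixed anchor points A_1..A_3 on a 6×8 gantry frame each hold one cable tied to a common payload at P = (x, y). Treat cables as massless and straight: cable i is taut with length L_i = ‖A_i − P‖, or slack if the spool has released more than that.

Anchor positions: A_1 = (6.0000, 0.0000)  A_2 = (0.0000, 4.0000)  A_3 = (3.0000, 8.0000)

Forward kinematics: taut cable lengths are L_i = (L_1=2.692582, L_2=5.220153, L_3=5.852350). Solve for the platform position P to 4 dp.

circle eqns → linear via eq_j − eq_1; set c_j = A_j·A_j − L_j²
c_1 = 36.0000+0.0000−7.2500 = 28.7500
12.0000·x − 8.0000·y = c_1−c_2 = 40.0000
6.0000·x − 16.0000·y = c_1−c_3 = -10.0000
solve first two rows → x=5.0000, y=2.5000

(5.0000, 2.5000)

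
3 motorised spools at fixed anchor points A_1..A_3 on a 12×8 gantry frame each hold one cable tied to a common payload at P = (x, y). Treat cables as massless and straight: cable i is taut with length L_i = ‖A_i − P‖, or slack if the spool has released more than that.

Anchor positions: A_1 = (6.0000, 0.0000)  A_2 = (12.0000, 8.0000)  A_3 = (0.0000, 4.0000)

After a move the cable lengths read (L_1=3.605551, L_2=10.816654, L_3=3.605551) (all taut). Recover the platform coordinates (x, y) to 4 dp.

(3.0000, 2.0000)

each cable: (A_i−P)·(A_i−P) = L_i²; let c_i = ‖A_i‖²−L_i²
c_1 = 36.0000+0.0000−13.0000 = 23.0000
row 1: -12.0000x − 16.0000y = -68.0000  (c_2=91.0000)
row 2: 12.0000x − 8.0000y = 20.0000  (c_3=3.0000)
Cramer on rows 1–2 → x = 3.0000, y = 2.0000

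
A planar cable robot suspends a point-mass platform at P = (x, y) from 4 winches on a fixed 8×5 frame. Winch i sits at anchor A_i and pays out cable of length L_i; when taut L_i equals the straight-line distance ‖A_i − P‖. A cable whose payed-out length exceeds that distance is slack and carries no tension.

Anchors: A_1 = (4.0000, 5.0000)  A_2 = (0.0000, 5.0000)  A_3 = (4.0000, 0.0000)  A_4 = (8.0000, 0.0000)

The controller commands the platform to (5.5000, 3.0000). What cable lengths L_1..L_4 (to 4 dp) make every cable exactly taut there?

L_1 = √((4.0000−5.5000)² + (5.0000−3.0000)²) = 2.5000
L_2 = √((0.0000−5.5000)² + (5.0000−3.0000)²) = 5.8523
L_3 = √((4.0000−5.5000)² + (0.0000−3.0000)²) = 3.3541
L_4 = √((8.0000−5.5000)² + (0.0000−3.0000)²) = 3.9051

(2.5000, 5.8523, 3.3541, 3.9051)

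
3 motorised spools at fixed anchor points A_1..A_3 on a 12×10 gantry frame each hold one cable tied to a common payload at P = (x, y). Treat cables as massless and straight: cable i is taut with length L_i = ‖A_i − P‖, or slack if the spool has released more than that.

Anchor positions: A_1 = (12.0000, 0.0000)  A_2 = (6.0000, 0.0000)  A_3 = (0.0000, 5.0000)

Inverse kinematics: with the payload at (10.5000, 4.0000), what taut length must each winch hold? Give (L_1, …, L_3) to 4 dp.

(4.2720, 6.0208, 10.5475)

L_1 = √((12.0000−10.5000)² + (0.0000−4.0000)²) = 4.2720
L_2 = √((6.0000−10.5000)² + (0.0000−4.0000)²) = 6.0208
L_3 = √((0.0000−10.5000)² + (5.0000−4.0000)²) = 10.5475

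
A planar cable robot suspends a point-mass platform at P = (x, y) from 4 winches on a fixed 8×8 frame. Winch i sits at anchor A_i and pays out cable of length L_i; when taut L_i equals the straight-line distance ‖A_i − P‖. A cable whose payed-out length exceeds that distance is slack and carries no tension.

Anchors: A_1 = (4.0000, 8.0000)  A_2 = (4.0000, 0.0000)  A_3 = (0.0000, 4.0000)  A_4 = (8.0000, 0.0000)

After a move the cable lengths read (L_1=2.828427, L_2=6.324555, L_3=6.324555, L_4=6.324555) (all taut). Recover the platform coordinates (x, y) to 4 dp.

(6.0000, 6.0000)

each cable: (A_i−P)·(A_i−P) = L_i²; let c_i = ‖A_i‖²−L_i²
c_1 = 16.0000+64.0000−8.0000 = 72.0000
row 1: 0.0000x + 16.0000y = 96.0000  (c_2=-24.0000)
row 2: 8.0000x + 8.0000y = 96.0000  (c_3=-24.0000)
row 3: -8.0000x + 16.0000y = 48.0000  (c_4=24.0000)
Cramer on rows 1–2 → x = 6.0000, y = 6.0000
check cable 4: ‖A_4−P‖² = 40.0000 ≈ L_4² = 40.0000 ✓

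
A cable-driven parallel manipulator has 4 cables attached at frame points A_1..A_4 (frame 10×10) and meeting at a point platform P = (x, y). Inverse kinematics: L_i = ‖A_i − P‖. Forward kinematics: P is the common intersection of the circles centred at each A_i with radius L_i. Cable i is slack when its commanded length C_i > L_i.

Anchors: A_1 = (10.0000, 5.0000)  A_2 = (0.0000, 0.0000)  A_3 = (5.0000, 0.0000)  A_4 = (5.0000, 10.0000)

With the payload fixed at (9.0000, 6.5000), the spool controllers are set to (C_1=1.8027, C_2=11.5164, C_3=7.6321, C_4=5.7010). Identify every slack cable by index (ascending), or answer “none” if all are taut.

2, 4

cable 1: L_1 = ‖A_1−P‖ = 1.8028;  C_1 = 1.8027 → taut
cable 2: L_2 = ‖A_2−P‖ = 11.1018;  C_2 = 11.5164 → slack
cable 3: L_3 = ‖A_3−P‖ = 7.6322;  C_3 = 7.6321 → taut
cable 4: L_4 = ‖A_4−P‖ = 5.3151;  C_4 = 5.7010 → slack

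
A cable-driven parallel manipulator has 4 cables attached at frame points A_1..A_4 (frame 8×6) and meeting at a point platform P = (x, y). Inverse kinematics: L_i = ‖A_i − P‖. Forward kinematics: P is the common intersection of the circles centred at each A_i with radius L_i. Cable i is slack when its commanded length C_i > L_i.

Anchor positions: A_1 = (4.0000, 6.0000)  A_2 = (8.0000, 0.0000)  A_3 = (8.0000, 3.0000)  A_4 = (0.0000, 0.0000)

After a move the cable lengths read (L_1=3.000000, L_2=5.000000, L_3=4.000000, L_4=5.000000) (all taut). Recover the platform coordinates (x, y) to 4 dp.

circle eqns → linear via eq_j − eq_1; set k_j = A_j·A_j − L_j²
k_1 = 16.0000+36.0000−9.0000 = 43.0000
-8.0000·x + 12.0000·y = k_1−k_2 = 4.0000
-8.0000·x + 6.0000·y = k_1−k_3 = -14.0000
8.0000·x + 12.0000·y = k_1−k_4 = 68.0000
solve first two rows → x=4.0000, y=3.0000
check cable 4: ‖A_4−P‖² = 25.0000 ≈ L_4² = 25.0000 ✓

(4.0000, 3.0000)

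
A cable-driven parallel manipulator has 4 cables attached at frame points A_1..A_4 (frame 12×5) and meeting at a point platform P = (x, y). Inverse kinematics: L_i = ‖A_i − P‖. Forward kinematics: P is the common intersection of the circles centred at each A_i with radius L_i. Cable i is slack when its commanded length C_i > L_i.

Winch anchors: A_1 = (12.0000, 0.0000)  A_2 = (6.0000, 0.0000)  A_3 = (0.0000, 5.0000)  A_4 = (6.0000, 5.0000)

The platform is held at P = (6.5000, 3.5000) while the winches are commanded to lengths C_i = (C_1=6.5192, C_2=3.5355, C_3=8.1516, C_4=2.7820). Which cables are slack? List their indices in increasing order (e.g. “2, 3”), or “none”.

3, 4

cable 1: L_1 = ‖A_1−P‖ = 6.5192;  C_1 = 6.5192 → taut
cable 2: L_2 = ‖A_2−P‖ = 3.5355;  C_2 = 3.5355 → taut
cable 3: L_3 = ‖A_3−P‖ = 6.6708;  C_3 = 8.1516 → slack
cable 4: L_4 = ‖A_4−P‖ = 1.5811;  C_4 = 2.7820 → slack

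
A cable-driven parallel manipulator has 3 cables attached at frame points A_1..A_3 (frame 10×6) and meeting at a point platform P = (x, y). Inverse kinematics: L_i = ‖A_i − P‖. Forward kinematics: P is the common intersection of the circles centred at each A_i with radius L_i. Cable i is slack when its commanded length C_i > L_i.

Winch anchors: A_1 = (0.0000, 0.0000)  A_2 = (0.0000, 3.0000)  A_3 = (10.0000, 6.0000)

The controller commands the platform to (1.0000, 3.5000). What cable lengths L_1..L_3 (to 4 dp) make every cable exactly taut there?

(3.6401, 1.1180, 9.3408)

L_1: Δ = A_1−P = (-1.0000, -3.5000) → ‖Δ‖ = √13.2500 = 3.6401
L_2: Δ = A_2−P = (-1.0000, -0.5000) → ‖Δ‖ = √1.2500 = 1.1180
L_3: Δ = A_3−P = (9.0000, 2.5000) → ‖Δ‖ = √87.2500 = 9.3408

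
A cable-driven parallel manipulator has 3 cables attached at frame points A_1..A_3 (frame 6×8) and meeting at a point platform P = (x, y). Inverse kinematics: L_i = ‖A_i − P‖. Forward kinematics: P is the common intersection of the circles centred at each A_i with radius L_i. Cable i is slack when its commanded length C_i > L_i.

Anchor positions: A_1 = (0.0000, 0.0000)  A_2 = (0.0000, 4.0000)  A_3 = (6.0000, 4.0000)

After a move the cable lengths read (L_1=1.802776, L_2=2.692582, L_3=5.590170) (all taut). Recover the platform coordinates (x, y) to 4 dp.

circle eqns → linear via eq_j − eq_1; set k_j = A_j·A_j − L_j²
k_1 = 0.0000+0.0000−3.2500 = -3.2500
0.0000·x − 8.0000·y = k_1−k_2 = -12.0000
-12.0000·x − 8.0000·y = k_1−k_3 = -24.0000
solve first two rows → x=1.0000, y=1.5000

(1.0000, 1.5000)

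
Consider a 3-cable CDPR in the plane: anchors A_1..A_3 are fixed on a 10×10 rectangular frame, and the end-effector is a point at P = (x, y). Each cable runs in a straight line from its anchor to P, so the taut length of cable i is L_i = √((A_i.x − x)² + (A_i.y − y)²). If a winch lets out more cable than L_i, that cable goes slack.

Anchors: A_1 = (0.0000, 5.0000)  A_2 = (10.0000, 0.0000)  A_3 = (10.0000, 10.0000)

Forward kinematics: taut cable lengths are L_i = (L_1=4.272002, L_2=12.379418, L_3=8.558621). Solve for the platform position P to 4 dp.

expand ‖A_i−P‖²=L_i² and subtract eq 1 (k_i ≔ ‖A_i‖²−L_i²)
k_1 = 0.0000+25.0000−18.2500 = 6.7500
eq1−eq2 → [-20.0000  10.0000]·P = 60.0000
eq1−eq3 → [-20.0000  -10.0000]·P = -120.0000
2×2 solve → P = (1.5000, 9.0000)

(1.5000, 9.0000)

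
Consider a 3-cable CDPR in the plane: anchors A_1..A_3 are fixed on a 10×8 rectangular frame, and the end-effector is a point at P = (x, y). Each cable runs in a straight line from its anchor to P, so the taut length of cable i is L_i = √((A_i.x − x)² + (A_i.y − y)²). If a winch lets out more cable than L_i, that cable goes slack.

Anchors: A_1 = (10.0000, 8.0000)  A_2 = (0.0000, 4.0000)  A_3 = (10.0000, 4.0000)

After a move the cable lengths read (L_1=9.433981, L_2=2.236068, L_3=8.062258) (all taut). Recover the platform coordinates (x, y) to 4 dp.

expand ‖A_i−P‖²=L_i² and subtract eq 1 (c_i ≔ ‖A_i‖²−L_i²)
c_1 = 100.0000+64.0000−89.0000 = 75.0000
eq1−eq2 → [20.0000  8.0000]·P = 64.0000
eq1−eq3 → [0.0000  8.0000]·P = 24.0000
2×2 solve → P = (2.0000, 3.0000)

(2.0000, 3.0000)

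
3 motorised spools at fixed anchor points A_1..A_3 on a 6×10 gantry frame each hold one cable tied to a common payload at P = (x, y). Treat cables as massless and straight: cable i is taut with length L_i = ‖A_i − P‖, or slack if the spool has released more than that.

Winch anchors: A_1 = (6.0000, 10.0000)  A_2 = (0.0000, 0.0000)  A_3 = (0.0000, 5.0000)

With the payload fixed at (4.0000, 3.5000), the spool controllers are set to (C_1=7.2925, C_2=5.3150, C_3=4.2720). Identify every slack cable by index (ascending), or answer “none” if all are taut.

i=1: geometric 6.8007 vs commanded 7.2925 ⇒ slack
i=2: geometric 5.3151 vs commanded 5.3150 ⇒ taut
i=3: geometric 4.2720 vs commanded 4.2720 ⇒ taut

1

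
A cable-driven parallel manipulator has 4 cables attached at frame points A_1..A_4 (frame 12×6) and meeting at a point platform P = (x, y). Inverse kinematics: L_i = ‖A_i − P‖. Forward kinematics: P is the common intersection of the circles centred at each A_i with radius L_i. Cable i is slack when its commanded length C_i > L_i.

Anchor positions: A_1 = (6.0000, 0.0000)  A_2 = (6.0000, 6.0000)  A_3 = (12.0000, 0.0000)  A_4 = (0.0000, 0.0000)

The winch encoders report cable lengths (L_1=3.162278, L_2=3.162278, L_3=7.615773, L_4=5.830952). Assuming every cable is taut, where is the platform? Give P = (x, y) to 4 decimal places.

(5.0000, 3.0000)

circle eqns → linear via eq_j − eq_1; set k_j = A_j·A_j − L_j²
k_1 = 36.0000+0.0000−10.0000 = 26.0000
0.0000·x − 12.0000·y = k_1−k_2 = -36.0000
-12.0000·x + 0.0000·y = k_1−k_3 = -60.0000
12.0000·x + 0.0000·y = k_1−k_4 = 60.0000
solve first two rows → x=5.0000, y=3.0000
check cable 4: ‖A_4−P‖² = 34.0000 ≈ L_4² = 34.0000 ✓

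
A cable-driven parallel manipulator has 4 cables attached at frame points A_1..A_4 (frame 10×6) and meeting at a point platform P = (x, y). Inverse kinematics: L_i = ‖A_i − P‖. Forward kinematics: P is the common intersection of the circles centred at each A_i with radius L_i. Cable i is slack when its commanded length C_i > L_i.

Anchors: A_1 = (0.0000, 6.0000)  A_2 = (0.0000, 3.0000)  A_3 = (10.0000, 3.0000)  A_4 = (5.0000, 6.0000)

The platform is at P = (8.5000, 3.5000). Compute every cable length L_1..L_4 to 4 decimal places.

L_1 = √((0.0000−8.5000)² + (6.0000−3.5000)²) = 8.8600
L_2 = √((0.0000−8.5000)² + (3.0000−3.5000)²) = 8.5147
L_3 = √((10.0000−8.5000)² + (3.0000−3.5000)²) = 1.5811
L_4 = √((5.0000−8.5000)² + (6.0000−3.5000)²) = 4.3012

(8.8600, 8.5147, 1.5811, 4.3012)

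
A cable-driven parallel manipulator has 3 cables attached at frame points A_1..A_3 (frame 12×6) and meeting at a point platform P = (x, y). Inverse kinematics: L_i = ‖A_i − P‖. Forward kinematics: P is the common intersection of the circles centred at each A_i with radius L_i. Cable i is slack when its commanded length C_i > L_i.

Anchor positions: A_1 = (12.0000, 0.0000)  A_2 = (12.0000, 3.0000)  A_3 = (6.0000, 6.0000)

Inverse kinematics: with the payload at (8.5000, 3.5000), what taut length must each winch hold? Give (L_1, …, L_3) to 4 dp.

(4.9497, 3.5355, 3.5355)

L_1: Δ = A_1−P = (3.5000, -3.5000) → ‖Δ‖ = √24.5000 = 4.9497
L_2: Δ = A_2−P = (3.5000, -0.5000) → ‖Δ‖ = √12.5000 = 3.5355
L_3: Δ = A_3−P = (-2.5000, 2.5000) → ‖Δ‖ = √12.5000 = 3.5355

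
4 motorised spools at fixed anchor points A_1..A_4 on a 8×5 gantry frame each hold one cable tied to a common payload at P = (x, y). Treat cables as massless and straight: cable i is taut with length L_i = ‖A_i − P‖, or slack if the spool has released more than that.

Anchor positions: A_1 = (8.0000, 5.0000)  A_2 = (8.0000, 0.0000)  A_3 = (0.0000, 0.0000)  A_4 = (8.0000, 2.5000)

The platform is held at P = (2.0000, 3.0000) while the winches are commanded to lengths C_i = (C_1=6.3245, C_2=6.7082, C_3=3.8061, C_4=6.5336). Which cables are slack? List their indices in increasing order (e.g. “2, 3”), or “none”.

cable 1: L_1 = ‖A_1−P‖ = 6.3246;  C_1 = 6.3245 → taut
cable 2: L_2 = ‖A_2−P‖ = 6.7082;  C_2 = 6.7082 → taut
cable 3: L_3 = ‖A_3−P‖ = 3.6056;  C_3 = 3.8061 → slack
cable 4: L_4 = ‖A_4−P‖ = 6.0208;  C_4 = 6.5336 → slack

3, 4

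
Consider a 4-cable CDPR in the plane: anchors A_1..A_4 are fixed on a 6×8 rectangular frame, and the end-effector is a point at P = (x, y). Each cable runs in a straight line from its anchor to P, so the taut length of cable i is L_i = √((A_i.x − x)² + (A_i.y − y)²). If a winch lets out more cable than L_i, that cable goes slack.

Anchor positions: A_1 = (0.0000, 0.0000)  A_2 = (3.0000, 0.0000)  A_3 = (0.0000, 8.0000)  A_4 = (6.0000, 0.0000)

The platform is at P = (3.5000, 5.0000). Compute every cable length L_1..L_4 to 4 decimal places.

L_1 = √((0.0000−3.5000)² + (0.0000−5.0000)²) = 6.1033
L_2 = √((3.0000−3.5000)² + (0.0000−5.0000)²) = 5.0249
L_3 = √((0.0000−3.5000)² + (8.0000−5.0000)²) = 4.6098
L_4 = √((6.0000−3.5000)² + (0.0000−5.0000)²) = 5.5902

(6.1033, 5.0249, 4.6098, 5.5902)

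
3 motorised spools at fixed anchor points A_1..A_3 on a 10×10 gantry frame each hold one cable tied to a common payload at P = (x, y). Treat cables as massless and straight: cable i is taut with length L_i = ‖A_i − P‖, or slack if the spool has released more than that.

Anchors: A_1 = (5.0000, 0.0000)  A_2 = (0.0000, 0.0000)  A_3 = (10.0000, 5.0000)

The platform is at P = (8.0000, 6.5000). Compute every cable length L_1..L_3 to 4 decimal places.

(7.1589, 10.3078, 2.5000)

L_1 = √((5.0000−8.0000)² + (0.0000−6.5000)²) = 7.1589
L_2 = √((0.0000−8.0000)² + (0.0000−6.5000)²) = 10.3078
L_3 = √((10.0000−8.0000)² + (5.0000−6.5000)²) = 2.5000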